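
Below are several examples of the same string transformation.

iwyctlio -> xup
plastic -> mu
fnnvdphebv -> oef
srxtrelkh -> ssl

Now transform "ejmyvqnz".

kwa

What's happening: shift every letter 1 place forward in the alphabet (wrapping around), then keep one character in every 3, starting at position 2 (positions 2nd, 5th, 8th, ...).
Applying both steps to "ejmyvqnz": "fknzwroa", then "kwa".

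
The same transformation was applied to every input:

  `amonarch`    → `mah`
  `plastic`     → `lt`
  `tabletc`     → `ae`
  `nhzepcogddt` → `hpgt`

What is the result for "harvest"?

ae

Looking at the pairs, the operation is to keep one character in every 3, starting at position 2 (positions 2nd, 5th, 8th, ...).
Applying that to "harvest" gives "ae".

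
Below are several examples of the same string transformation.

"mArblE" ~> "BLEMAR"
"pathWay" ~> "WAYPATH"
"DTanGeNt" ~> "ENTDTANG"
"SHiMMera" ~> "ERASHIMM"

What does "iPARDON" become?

Rule — move the last 3 characters to the front (rotate right by 3), then convert every letter to uppercase.
Working it through for "iPARDON": intermediate "DONiPAR", final "DONIPAR".

DONIPAR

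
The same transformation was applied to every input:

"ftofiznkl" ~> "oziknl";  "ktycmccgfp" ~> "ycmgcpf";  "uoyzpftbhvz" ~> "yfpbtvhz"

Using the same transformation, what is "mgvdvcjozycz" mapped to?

vcvojyzzc

The rule is to swap each adjacent pair of characters (1↔2, 3↔4, ...), then delete the first 3 characters.
Starting from "mgvdvcjozycz": after the first operation, "gmdvcvojyzzc"; after the second, "vcvojyzzc".
(Check on "uoyzpftbhvz": → "ouzyfpbtvhz" → "yfpbtvhz" ✓)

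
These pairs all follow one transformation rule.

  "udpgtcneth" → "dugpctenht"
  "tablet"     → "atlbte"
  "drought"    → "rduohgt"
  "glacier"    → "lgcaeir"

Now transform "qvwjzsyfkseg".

vqjwszfyskge

Looking at the pairs, the operation is to swap each adjacent pair of characters (1↔2, 3↔4, ...).
Applying that to "qvwjzsyfkseg" gives "vqjwszfyskge".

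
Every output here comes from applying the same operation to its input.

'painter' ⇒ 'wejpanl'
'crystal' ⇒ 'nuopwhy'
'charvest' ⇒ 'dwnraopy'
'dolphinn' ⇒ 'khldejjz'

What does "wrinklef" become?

In each case the input is transformed by: shift every letter 4 places backward in the alphabet (wrapping around), then move the first character to the end.
Starting from "wrinklef": after the first operation, "snejghab"; after the second, "nejghabs".

nejghabs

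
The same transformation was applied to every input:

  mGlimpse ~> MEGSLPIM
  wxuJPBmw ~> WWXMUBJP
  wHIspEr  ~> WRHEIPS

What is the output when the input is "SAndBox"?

SXAONBD

The rule is to take characters alternately from the front and the back (1st, last, 2nd, 2nd-last, ...), then convert every letter to uppercase.
For "SAndBox", step one produces "SxAonBd"; step two turns that into "SXAONBD".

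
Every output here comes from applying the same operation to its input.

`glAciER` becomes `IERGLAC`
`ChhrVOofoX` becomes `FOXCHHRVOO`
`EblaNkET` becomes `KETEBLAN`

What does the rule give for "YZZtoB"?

What's happening: move the last 3 characters to the front (rotate right by 3), then convert every letter to uppercase.
Starting from "YZZtoB": after the first operation, "toBYZZ"; after the second, "TOBYZZ".

TOBYZZ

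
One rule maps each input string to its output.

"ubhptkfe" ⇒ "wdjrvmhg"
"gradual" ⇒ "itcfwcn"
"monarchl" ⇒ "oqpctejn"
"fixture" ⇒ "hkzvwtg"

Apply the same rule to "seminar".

ugokpct

The transformation: shift every letter 2 places forward in the alphabet (wrapping around).
So "seminar" becomes "ugokpct".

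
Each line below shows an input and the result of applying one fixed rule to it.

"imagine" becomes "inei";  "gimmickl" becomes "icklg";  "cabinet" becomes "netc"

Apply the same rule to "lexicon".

In each case the input is transformed by: move the first character to the end, then delete the first 3 characters.
Working it through for "lexicon": intermediate "exiconl", final "conl".

conl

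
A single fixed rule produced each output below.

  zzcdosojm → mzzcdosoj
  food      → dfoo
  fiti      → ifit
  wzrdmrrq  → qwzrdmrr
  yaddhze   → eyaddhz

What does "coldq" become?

qcold

The transformation: move the last character to the front.
Doing the same to "coldq": "qcold".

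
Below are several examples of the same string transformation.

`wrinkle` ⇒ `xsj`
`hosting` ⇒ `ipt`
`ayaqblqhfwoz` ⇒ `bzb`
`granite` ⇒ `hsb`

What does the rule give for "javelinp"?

Each output is the input with this applied: shift every letter 1 place forward in the alphabet (wrapping around), then keep only the first 3 characters.
"javelinp" → "kbwfmjoq" → "kbw".

kbw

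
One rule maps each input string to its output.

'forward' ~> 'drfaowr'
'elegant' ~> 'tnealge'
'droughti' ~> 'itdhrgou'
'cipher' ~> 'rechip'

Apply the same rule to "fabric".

What's happening: move the last character to the front, then take characters alternately from the front and the back (1st, last, 2nd, 2nd-last, ...).
"fabric" → "cfabri" → "cifrab".

cifrab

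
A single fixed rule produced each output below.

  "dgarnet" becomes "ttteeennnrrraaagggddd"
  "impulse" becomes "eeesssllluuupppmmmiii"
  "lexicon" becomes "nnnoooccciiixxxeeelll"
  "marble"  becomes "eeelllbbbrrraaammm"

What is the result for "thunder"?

In each case the input is transformed by: reverse the string, then repeat every character 3 times.
On "thunder": the first step gives "rednuht", and the second then gives "rrreeedddnnnuuuhhhttt".
(Check on "dgarnet": → "tenragd" → "ttteeennnrrraaagggddd" ✓)

rrreeedddnnnuuuhhhttt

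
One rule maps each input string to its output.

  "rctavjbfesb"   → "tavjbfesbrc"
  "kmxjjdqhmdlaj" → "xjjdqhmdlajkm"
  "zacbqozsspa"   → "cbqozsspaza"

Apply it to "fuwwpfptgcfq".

Each output is the input with this applied: move the first 2 characters to the end (rotate left by 2).
So "fuwwpfptgcfq" becomes "wwpfptgcfqfu".

wwpfptgcfqfu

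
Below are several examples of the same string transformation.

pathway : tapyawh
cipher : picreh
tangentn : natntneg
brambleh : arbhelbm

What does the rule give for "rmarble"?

What's happening: move the first 3 characters to the end (rotate left by 3), then reverse the string.
For "rmarble", step one produces "rblerma"; step two turns that into "amrelbr".

amrelbr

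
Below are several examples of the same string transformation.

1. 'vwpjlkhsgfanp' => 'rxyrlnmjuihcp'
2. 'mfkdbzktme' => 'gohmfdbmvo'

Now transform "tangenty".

avcpigpv

Each output is the input with this applied: move the last character to the front, then shift every letter 2 places forward in the alphabet (wrapping around).
Applying both steps to "tangenty": "ytangent", then "avcpigpv".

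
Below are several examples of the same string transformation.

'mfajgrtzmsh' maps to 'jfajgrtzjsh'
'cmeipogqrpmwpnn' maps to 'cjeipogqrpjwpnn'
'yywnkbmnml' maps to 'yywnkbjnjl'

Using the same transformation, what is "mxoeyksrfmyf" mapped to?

Each output is the input with this applied: replace every "m" with "j".
"mxoeyksrfmyf" → "jxoeyksrfjyf".

jxoeyksrfjyf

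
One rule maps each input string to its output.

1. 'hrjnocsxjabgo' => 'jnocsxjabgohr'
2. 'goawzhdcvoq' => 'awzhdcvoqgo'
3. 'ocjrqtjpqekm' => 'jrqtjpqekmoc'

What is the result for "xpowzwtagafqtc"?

owzwtagafqtcxp

Looking at the pairs, the operation is to move the first 2 characters to the end (rotate left by 2).
On "xpowzwtagafqtc" that produces "owzwtagafqtcxp".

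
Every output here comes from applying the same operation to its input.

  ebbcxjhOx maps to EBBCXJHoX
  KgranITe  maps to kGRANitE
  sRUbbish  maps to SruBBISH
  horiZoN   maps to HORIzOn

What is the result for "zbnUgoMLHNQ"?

Looking at the pairs, the operation is to flip the case of every letter.
For "zbnUgoMLHNQ" the result is "ZBNuGOmlhnq".

ZBNuGOmlhnq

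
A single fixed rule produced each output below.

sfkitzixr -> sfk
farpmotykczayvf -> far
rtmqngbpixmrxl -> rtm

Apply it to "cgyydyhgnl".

cgy

The rule is to keep only the first 3 characters.
On "cgyydyhgnl" that produces "cgy".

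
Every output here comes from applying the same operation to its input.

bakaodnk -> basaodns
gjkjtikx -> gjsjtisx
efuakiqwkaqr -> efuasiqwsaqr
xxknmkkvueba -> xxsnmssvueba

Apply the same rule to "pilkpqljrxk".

pilspqljrxs

Each output is the input with this applied: replace every "k" with "s".
"pilkpqljrxk" → "pilspqljrxs".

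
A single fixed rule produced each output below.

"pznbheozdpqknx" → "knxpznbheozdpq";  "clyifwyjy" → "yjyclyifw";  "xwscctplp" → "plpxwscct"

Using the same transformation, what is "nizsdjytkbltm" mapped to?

ltmnizsdjytkb

Rule — move the last 3 characters to the front (rotate right by 3).
So "nizsdjytkbltm" becomes "ltmnizsdjytkb".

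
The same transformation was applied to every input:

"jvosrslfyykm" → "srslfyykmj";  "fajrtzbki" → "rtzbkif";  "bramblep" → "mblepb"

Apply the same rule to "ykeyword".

ywordy

Rule — move the first character to the end, then delete the first 2 characters.
"ykeyword" → "keywordy" → "ywordy".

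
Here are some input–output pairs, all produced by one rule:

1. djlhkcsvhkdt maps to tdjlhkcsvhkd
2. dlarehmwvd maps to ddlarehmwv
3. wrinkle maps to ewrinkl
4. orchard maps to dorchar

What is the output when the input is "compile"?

The rule is to move the last character to the front.
Applying that to "compile" gives "ecompil".

ecompil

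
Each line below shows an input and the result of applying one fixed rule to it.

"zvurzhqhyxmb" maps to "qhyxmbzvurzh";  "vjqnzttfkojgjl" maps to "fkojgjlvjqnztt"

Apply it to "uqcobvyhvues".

yhvuesuqcobv

Looking at the pairs, the operation is to swap the front and back halves of the string.
Doing the same to "uqcobvyhvues": "yhvuesuqcobv".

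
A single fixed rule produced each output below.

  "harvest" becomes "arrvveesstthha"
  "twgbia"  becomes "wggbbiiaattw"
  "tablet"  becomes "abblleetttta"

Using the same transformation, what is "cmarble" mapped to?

maarrbblleeccm

In each case the input is transformed by: double every character, then move the first 3 characters to the end (rotate left by 3).
For "cmarble", step one produces "ccmmaarrbbllee"; step two turns that into "maarrbblleeccm".
(Check on "harvest": → "hhaarrvveesstt" → "arrvveesstthha" ✓)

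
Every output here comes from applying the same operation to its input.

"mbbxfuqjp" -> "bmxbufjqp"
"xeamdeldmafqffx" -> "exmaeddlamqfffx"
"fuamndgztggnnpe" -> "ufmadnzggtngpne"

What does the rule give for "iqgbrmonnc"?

qibgmrnocn

What's happening: swap each adjacent pair of characters (1↔2, 3↔4, ...).
For "iqgbrmonnc" the result is "qibgmrnocn".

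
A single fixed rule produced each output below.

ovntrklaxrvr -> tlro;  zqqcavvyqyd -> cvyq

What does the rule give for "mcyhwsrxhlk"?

What's happening: move the first 2 characters to the end (rotate left by 2), then keep one character in every 3, starting at position 2 (positions 2nd, 5th, 8th, ...).
Working it through for "mcyhwsrxhlk": intermediate "yhwsrxhlkmc", final "hrlc".
(Check on "zqqcavvyqyd": → "qcavvyqydzq" → "cvyq" ✓)

hrlc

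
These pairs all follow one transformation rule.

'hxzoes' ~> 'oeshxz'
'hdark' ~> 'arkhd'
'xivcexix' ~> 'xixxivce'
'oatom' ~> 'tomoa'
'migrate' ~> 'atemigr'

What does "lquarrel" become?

Each output is the input with this applied: move the last 3 characters to the front (rotate right by 3).
Doing the same to "lquarrel": "rellquar".

rellquar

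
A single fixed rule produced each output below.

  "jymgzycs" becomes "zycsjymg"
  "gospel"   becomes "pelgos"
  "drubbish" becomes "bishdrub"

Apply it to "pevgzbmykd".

The transformation: swap the front and back halves of the string.
Doing the same to "pevgzbmykd": "bmykdpevgz".

bmykdpevgz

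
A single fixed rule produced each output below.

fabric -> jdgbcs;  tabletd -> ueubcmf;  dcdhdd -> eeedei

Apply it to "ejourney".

The transformation: move the last 2 characters to the front (rotate right by 2), then shift every letter 1 place forward in the alphabet (wrapping around).
On "ejourney": the first step gives "eyejourn", and the second then gives "fzfkpvso".

fzfkpvso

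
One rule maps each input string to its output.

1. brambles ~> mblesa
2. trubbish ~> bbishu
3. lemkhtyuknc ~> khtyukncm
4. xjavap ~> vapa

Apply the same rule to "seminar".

inarm

What's happening: delete the first 2 characters, then move the first character to the end.
On "seminar": the first step gives "minar", and the second then gives "inarm".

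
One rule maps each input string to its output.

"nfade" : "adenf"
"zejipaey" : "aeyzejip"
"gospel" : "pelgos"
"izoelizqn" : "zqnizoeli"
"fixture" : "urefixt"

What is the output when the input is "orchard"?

ardorch

What's happening: move the last 3 characters to the front (rotate right by 3).
Applying that to "orchard" gives "ardorch".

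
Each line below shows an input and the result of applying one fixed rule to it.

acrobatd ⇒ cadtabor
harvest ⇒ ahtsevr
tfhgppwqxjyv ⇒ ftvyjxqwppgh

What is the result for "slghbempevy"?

What's happening: reverse the string, then move the last 2 characters to the front (rotate right by 2).
Doing the same to "slghbempevy": "lsyvepmebhg".

lsyvepmebhg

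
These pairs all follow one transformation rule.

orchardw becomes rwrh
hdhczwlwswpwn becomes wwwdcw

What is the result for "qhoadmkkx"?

What's happening: keep every other character starting from the second (positions 2nd, 4th, 6th, ...), then swap the front and back halves of the string.
On "qhoadmkkx": the first step gives "hamk", and the second then gives "mkha".

mkha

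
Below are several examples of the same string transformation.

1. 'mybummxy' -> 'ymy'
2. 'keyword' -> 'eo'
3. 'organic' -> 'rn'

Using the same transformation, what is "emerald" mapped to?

ma

The rule is to keep one character in every 3, starting at position 2 (positions 2nd, 5th, 8th, ...).
"emerald" → "ma".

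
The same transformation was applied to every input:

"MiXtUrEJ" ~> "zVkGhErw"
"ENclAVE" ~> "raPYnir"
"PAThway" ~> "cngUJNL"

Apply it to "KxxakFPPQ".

Looking at the pairs, the operation is to shift every letter 13 places forward in the alphabet (wrapping around) — i.e. ROT13, then flip the case of every letter.
"KxxakFPPQ" → "XkknxSCCD" → "xKKNXsccd".

xKKNXsccd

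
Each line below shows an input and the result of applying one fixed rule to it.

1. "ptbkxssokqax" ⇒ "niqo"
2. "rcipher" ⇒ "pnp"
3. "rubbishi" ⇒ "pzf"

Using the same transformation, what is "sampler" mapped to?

Each output is the input with this applied: keep one character in every 3, starting at position 1 (positions 1st, 4th, 7th, ...), then shift every letter 2 places backward in the alphabet (wrapping around).
Starting from "sampler": after the first operation, "spr"; after the second, "qnp".

qnp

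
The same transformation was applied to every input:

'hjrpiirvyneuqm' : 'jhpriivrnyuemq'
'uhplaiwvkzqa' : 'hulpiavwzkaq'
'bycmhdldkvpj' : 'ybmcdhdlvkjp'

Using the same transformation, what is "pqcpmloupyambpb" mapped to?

qppclmuoypmapbb

Rule — swap each adjacent pair of characters (1↔2, 3↔4, ...).
Doing the same to "pqcpmloupyambpb": "qppclmuoypmapbb".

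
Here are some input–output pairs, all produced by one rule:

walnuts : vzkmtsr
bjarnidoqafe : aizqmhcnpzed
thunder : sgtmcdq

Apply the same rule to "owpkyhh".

Rule — shift every letter 1 place backward in the alphabet (wrapping around).
"owpkyhh" → "nvojxgg".

nvojxgg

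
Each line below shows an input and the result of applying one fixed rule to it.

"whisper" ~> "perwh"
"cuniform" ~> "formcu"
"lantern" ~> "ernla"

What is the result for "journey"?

Each output is the input with this applied: move the first 2 characters to the end (rotate left by 2), then delete the first 2 characters.
On "journey" that produces "neyjo".
(Check on "lantern": → "nternla" → "ernla" ✓)

neyjo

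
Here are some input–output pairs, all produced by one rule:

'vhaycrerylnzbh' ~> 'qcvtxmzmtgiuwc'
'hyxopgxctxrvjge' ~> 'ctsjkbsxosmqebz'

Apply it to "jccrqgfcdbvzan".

Each output is the input with this applied: shift every letter 5 places backward in the alphabet (wrapping around).
Doing the same to "jccrqgfcdbvzan": "exxmlbaxywquvi".

exxmlbaxywquvi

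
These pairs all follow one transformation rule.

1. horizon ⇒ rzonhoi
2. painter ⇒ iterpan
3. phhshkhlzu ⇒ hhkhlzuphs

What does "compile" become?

milecop

The transformation: move the first 3 characters to the end (rotate left by 3), then swap the first and last characters.
Applying both steps to "compile": "pilecom", then "milecop".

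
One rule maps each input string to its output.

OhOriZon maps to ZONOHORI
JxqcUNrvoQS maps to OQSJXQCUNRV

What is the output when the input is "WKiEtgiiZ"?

Rule — move the last 3 characters to the front (rotate right by 3), then convert every letter to uppercase.
Working it through for "WKiEtgiiZ": intermediate "iiZWKiEtg", final "IIZWKIETG".

IIZWKIETG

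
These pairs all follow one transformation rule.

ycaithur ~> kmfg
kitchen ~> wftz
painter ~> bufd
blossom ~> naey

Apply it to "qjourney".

What's happening: shift every letter 12 places forward in the alphabet (wrapping around), then keep every other character starting from the first (positions 1st, 3rd, 5th, ...).
"qjourney" → "cvagdzqk" → "cadq".

cadq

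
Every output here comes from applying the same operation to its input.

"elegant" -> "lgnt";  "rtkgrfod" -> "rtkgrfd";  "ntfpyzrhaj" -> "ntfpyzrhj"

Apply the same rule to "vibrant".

vbrnt

The transformation: remove every vowel.
For "vibrant" the result is "vbrnt".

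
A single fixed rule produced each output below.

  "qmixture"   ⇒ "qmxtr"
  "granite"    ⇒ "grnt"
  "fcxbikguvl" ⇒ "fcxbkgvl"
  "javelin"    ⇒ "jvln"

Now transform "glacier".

glcr

In each case the input is transformed by: remove every vowel.
On "glacier" that produces "glcr".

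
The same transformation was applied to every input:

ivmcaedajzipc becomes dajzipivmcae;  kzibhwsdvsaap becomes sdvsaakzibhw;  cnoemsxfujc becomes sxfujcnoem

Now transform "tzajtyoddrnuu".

The pattern: delete the last character, then swap the front and back halves of the string.
Working it through for "tzajtyoddrnuu": intermediate "tzajtyoddrnu", final "oddrnutzajty".

oddrnutzajty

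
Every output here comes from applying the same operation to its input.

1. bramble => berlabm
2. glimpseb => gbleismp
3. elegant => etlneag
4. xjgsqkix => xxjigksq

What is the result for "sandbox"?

The rule is to take characters alternately from the front and the back (1st, last, 2nd, 2nd-last, ...).
Applying that to "sandbox" gives "sxaonbd".

sxaonbd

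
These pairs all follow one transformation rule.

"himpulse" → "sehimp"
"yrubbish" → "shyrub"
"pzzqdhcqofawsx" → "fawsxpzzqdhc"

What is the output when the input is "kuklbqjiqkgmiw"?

kgmiwkuklbqj

The pattern: swap the front and back halves of the string, then delete the first 2 characters.
For "kuklbqjiqkgmiw" the result is "kgmiwkuklbqj".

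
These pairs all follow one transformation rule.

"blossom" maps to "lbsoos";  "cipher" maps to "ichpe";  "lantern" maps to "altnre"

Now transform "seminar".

esiman

In each case the input is transformed by: delete the last character, then swap each adjacent pair of characters (1↔2, 3↔4, ...).
"seminar" → "semina" → "esiman".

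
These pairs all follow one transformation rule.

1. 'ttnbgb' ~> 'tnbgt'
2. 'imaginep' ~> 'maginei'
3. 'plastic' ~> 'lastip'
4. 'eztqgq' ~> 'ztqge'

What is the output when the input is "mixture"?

Looking at the pairs, the operation is to swap the first and last characters, then delete the first character.
Starting from "mixture": after the first operation, "eixturm"; after the second, "ixturm".

ixturm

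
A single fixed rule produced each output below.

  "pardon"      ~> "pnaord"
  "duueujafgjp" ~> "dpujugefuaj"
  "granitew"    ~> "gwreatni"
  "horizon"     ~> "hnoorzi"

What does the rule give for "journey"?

jyoeunr

The pattern: take characters alternately from the front and the back (1st, last, 2nd, 2nd-last, ...).
"journey" → "jyoeunr".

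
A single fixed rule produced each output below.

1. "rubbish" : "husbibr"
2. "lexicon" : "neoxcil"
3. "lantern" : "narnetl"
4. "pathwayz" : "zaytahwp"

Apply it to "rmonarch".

The pattern: take characters alternately from the front and the back (1st, last, 2nd, 2nd-last, ...), then move the first character to the end.
Working it through for "rmonarch": intermediate "rhmcorna", final "hmcornar".

hmcornar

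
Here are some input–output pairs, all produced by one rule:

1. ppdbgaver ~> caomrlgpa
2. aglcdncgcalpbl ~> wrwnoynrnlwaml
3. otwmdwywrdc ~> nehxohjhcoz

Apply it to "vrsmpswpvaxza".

Looking at the pairs, the operation is to shift every letter 11 places forward in the alphabet (wrapping around), then swap the first and last characters.
So "vrsmpswpvaxza" becomes "lcdxadhaglikg".

lcdxadhaglikg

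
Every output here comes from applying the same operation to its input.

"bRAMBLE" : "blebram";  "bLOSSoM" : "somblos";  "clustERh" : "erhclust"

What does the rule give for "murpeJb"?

ejbmurp

The transformation: move the last 3 characters to the front (rotate right by 3), then convert every letter to lowercase.
Applying both steps to "murpeJb": "eJbmurp", then "ejbmurp".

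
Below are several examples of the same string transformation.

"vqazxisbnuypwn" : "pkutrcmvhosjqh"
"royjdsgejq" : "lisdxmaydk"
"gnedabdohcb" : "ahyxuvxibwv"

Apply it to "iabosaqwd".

cuvimukqx

The transformation: shift every letter 6 places backward in the alphabet (wrapping around).
Applying that to "iabosaqwd" gives "cuvimukqx".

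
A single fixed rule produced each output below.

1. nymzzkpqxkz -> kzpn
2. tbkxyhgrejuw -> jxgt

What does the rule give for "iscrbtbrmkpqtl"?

Each output is the input with this applied: keep one character in every 3, starting at position 1 (positions 1st, 4th, 7th, ...), then swap the first and last characters.
Applying both steps to "iscrbtbrmkpqtl": "irbkt", then "trbki".

trbki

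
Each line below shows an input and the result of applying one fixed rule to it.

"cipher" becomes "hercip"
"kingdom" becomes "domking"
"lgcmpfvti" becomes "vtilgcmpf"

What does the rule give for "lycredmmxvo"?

xvolycredmm

The rule is to move the last 3 characters to the front (rotate right by 3).
For "lycredmmxvo" the result is "xvolycredmm".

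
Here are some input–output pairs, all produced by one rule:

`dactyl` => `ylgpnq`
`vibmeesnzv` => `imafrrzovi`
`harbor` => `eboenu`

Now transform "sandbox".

kboqanf

The transformation: reverse the string, then shift every letter 13 places forward in the alphabet (wrapping around) — i.e. ROT13.
For "sandbox", step one produces "xobdnas"; step two turns that into "kboqanf".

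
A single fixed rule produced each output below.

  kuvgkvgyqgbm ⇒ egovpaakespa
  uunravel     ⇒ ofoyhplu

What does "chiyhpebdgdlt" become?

Rule — take characters alternately from the front and the back (1st, last, 2nd, 2nd-last, ...), then shift every letter 6 places backward in the alphabet (wrapping around).
Working it through for "chiyhpebdgdlt": intermediate "cthlidyghdpbe", final "wnbfcxsabxjvy".

wnbfcxsabxjvy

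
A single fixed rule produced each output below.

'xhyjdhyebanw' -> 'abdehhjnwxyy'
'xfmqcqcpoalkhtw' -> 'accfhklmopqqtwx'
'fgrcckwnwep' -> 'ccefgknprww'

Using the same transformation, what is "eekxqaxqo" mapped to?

aeekoqqxx

The rule is to sort the characters into alphabetical order.
"eekxqaxqo" → "aeekoqqxx".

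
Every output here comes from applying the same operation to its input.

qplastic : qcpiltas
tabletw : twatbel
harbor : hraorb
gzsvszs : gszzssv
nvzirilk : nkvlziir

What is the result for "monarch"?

mhocnra

The pattern: take characters alternately from the front and the back (1st, last, 2nd, 2nd-last, ...).
For "monarch" the result is "mhocnra".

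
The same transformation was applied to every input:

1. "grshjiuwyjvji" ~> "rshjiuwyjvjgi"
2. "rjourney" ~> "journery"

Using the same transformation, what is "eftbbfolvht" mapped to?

ftbbfolvhet

In each case the input is transformed by: swap the first and last characters, then move the first character to the end.
Applying both steps to "eftbbfolvht": "tftbbfolvhe", then "ftbbfolvhet".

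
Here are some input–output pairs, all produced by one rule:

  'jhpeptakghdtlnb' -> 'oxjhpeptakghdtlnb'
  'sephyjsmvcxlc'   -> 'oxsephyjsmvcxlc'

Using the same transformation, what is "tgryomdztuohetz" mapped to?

What's happening: prepend "ox".
On "tgryomdztuohetz" that produces "oxtgryomdztuohetz".

oxtgryomdztuohetz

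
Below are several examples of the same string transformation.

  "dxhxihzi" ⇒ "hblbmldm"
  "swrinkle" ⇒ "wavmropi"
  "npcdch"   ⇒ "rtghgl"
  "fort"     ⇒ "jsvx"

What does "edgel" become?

The pattern: shift every letter 4 places forward in the alphabet (wrapping around).
"edgel" → "ihkip".

ihkip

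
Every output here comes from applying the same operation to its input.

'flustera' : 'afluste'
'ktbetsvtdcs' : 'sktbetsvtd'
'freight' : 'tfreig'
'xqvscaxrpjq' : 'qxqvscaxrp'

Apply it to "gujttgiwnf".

fgujttgiw

The rule is to move the last 2 characters to the front (rotate right by 2), then delete the first character.
Applying both steps to "gujttgiwnf": "nfgujttgiw", then "fgujttgiw".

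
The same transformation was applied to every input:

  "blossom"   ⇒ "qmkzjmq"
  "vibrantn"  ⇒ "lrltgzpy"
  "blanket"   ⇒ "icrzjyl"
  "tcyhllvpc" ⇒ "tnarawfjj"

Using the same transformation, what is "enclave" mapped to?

ytcclaj

The pattern: move the last 3 characters to the front (rotate right by 3), then shift every letter 2 places backward in the alphabet (wrapping around).
"enclave" → "ytcclaj".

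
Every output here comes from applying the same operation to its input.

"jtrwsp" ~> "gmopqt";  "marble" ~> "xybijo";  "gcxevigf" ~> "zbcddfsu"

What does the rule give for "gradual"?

The rule is to sort the characters into alphabetical order, then shift every letter 3 places backward in the alphabet (wrapping around).
Starting from "gradual": after the first operation, "aadglru"; after the second, "xxadior".

xxadior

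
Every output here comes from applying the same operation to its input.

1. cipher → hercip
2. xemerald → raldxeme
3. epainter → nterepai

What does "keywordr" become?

In each case the input is transformed by: swap the front and back halves of the string.
Applying that to "keywordr" gives "ordrkeyw".

ordrkeyw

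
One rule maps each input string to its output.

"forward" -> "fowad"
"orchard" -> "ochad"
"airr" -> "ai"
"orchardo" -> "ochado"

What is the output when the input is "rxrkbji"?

xkbji

The pattern: remove every "r".
So "rxrkbji" becomes "xkbji".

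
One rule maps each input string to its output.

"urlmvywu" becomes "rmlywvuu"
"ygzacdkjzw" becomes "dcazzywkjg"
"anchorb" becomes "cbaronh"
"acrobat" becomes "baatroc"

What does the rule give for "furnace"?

Each output is the input with this applied: sort the characters into reverse alphabetical order, then move the last 3 characters to the front (rotate right by 3).
For "furnace", step one produces "urnfeca"; step two turns that into "ecaurnf".

ecaurnf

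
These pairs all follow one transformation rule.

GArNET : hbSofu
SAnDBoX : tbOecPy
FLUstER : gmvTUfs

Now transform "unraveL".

Rule — flip the case of every letter, then shift every letter 1 place forward in the alphabet (wrapping around).
"unraveL" → "UNRAVEl" → "VOSBWFm".

VOSBWFm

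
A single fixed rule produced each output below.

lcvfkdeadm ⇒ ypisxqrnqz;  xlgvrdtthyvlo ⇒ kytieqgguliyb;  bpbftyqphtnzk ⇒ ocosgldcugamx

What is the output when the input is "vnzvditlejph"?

iamiqvgyrwcu

The pattern: shift every letter 13 places forward in the alphabet (wrapping around) — i.e. ROT13.
On "vnzvditlejph" that produces "iamiqvgyrwcu".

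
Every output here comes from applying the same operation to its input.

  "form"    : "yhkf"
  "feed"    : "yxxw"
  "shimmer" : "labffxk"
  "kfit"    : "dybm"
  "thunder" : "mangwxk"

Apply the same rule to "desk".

wxld

Each output is the input with this applied: shift every letter 7 places backward in the alphabet (wrapping around).
For "desk" the result is "wxld".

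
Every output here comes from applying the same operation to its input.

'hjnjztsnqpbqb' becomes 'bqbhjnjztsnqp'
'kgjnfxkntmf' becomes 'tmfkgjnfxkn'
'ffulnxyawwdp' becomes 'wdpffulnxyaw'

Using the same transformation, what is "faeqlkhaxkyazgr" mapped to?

zgrfaeqlkhaxkya

In each case the input is transformed by: move the last 3 characters to the front (rotate right by 3).
"faeqlkhaxkyazgr" → "zgrfaeqlkhaxkya".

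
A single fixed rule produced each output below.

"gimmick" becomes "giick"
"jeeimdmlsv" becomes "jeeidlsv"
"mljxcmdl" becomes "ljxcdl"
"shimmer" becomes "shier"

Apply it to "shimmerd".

The transformation: remove every "m".
So "shimmerd" becomes "shierd".

shierd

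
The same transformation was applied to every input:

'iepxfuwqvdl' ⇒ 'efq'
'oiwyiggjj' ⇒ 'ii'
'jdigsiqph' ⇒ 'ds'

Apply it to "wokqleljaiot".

Looking at the pairs, the operation is to delete the last 2 characters, then keep one character in every 3, starting at position 2 (positions 2nd, 5th, 8th, ...).
For "wokqleljaiot", step one produces "wokqleljai"; step two turns that into "olj".

olj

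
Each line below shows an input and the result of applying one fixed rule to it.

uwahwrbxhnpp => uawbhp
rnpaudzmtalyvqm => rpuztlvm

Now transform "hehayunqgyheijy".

hhynghiy

The transformation: keep every other character starting from the first (positions 1st, 3rd, 5th, ...).
On "hehayunqgyheijy" that produces "hhynghiy".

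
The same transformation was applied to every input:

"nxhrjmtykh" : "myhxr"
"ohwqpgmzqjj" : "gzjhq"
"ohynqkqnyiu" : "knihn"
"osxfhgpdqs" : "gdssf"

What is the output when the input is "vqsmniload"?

iodqm

Looking at the pairs, the operation is to keep every other character starting from the second (positions 2nd, 4th, 6th, ...), then move the last 3 characters to the front (rotate right by 3).
For "vqsmniload", step one produces "qmiod"; step two turns that into "iodqm".
(Check on "nxhrjmtykh": → "xrmyh" → "myhxr" ✓)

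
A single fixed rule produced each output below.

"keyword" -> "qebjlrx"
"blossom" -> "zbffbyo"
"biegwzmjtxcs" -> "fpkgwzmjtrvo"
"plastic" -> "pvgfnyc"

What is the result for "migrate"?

rgnetvz

The pattern: reverse the string, then shift every letter 13 places forward in the alphabet (wrapping around) — i.e. ROT13.
So "migrate" becomes "rgnetvz".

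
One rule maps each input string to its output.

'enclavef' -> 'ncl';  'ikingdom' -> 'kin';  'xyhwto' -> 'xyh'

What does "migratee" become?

igr

The transformation: swap the front and back halves of the string, then keep only the last 3 characters.
For "migratee", step one produces "ateemigr"; step two turns that into "igr".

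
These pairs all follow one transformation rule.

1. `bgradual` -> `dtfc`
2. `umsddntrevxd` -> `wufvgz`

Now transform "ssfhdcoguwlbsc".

Rule — shift every letter 2 places forward in the alphabet (wrapping around), then keep every other character starting from the first (positions 1st, 3rd, 5th, ...).
Starting from "ssfhdcoguwlbsc": after the first operation, "uuhjfeqiwyndue"; after the second, "uhfqwnu".

uhfqwnu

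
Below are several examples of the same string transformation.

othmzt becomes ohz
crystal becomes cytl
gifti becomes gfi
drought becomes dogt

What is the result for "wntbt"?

Each output is the input with this applied: keep every other character starting from the first (positions 1st, 3rd, 5th, ...).
So "wntbt" becomes "wtt".

wtt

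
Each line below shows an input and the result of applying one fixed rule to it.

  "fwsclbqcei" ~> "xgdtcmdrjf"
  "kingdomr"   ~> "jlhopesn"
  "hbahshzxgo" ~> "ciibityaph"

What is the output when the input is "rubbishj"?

The transformation: swap each adjacent pair of characters (1↔2, 3↔4, ...), then shift every letter 1 place forward in the alphabet (wrapping around).
"rubbishj" → "urbbsijh" → "vscctjki".
(Check on "fwsclbqcei": → "wfcsblcqie" → "xgdtcmdrjf" ✓)

vscctjki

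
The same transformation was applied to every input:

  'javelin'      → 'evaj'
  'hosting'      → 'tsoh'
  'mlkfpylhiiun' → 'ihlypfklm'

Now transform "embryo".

The transformation: delete the last 3 characters, then reverse the string.
So "embryo" becomes "bme".

bme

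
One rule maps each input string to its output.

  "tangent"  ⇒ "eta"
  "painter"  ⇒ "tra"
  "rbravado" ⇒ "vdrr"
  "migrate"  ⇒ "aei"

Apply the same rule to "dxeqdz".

What's happening: move the first 3 characters to the end (rotate left by 3), then keep every other character starting from the second (positions 2nd, 4th, 6th, ...).
On "dxeqdz": the first step gives "qdzdxe", and the second then gives "dde".
(Check on "rbravado": → "avadorbr" → "vdrr" ✓)

dde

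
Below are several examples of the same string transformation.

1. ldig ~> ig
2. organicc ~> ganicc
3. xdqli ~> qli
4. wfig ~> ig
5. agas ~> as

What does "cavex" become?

vex

Rule — delete the first 2 characters.
For "cavex" the result is "vex".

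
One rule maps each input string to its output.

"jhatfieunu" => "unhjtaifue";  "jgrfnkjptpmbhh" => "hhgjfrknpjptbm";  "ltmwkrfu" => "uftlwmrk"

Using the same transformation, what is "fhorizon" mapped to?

nohfrozi

Looking at the pairs, the operation is to swap each adjacent pair of characters (1↔2, 3↔4, ...), then move the last 2 characters to the front (rotate right by 2).
Working it through for "fhorizon": intermediate "hfrozino", final "nohfrozi".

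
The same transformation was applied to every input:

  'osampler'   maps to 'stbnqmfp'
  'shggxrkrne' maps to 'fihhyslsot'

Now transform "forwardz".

apsxbseg

Rule — swap the first and last characters, then shift every letter 1 place forward in the alphabet (wrapping around).
Applying both steps to "forwardz": "zorwardf", then "apsxbseg".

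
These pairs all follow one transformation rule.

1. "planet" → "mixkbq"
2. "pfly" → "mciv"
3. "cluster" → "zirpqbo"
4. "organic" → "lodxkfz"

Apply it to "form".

Looking at the pairs, the operation is to shift every letter 3 places backward in the alphabet (wrapping around).
For "form" the result is "cloj".

cloj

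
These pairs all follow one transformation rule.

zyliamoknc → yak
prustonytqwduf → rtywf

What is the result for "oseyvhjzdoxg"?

The transformation: keep one character in every 3, starting at position 2 (positions 2nd, 5th, 8th, ...).
Doing the same to "oseyvhjzdoxg": "svzx".

svzx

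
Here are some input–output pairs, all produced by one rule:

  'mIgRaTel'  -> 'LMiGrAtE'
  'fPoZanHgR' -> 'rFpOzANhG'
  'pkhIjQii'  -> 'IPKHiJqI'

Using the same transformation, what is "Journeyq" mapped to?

In each case the input is transformed by: move the last character to the front, then flip the case of every letter.
Working it through for "Journeyq": intermediate "qJourney", final "QjOURNEY".

QjOURNEY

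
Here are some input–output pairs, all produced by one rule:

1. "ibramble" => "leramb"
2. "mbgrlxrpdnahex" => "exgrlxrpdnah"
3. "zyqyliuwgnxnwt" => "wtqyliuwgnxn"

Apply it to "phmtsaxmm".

The transformation: delete the first 2 characters, then move the last 2 characters to the front (rotate right by 2).
Working it through for "phmtsaxmm": intermediate "mtsaxmm", final "mmmtsax".

mmmtsax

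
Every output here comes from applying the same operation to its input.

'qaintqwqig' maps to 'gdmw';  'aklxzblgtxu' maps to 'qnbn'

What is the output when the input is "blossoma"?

ric

Each output is the input with this applied: keep one character in every 3, starting at position 1 (positions 1st, 4th, 7th, ...), then shift every letter 10 places backward in the alphabet (wrapping around).
On "blossoma": the first step gives "bsm", and the second then gives "ric".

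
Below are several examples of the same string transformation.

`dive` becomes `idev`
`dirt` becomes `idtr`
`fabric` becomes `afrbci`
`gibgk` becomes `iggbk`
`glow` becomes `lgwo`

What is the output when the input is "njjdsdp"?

The pattern: swap each adjacent pair of characters (1↔2, 3↔4, ...).
"njjdsdp" → "jndjdsp".

jndjdsp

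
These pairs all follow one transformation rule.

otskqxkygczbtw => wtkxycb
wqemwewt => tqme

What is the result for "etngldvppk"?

ktgdp

The pattern: move the last 2 characters to the front (rotate right by 2), then keep every other character starting from the second (positions 2nd, 4th, 6th, ...).
Starting from "etngldvppk": after the first operation, "pketngldvp"; after the second, "ktgdp".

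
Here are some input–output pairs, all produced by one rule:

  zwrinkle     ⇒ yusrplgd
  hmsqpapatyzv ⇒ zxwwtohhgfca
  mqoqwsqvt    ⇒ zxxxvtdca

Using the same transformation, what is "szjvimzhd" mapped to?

Rule — shift every letter 7 places forward in the alphabet (wrapping around), then sort the characters into reverse alphabetical order.
"szjvimzhd" → "zgqcptgok" → "ztqpokggc".

ztqpokggc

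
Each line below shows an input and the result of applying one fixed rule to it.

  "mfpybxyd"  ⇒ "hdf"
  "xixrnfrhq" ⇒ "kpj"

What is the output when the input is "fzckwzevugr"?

What's happening: keep one character in every 3, starting at position 2 (positions 2nd, 5th, 8th, ...), then shift every letter 2 places forward in the alphabet (wrapping around).
For "fzckwzevugr", step one produces "zwvr"; step two turns that into "byxt".

byxt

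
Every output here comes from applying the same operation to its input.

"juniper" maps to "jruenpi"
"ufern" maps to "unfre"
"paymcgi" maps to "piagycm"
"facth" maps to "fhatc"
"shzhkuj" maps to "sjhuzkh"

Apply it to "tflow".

twfol

The transformation: take characters alternately from the front and the back (1st, last, 2nd, 2nd-last, ...).
So "tflow" becomes "twfol".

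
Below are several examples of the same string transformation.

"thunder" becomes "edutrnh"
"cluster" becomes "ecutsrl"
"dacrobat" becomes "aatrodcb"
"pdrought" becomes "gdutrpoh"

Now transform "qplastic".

catsqpli

In each case the input is transformed by: sort the characters into reverse alphabetical order, then move the last 2 characters to the front (rotate right by 2).
Doing the same to "qplastic": "catsqpli".
(Check on "dacrobat": → "trodcbaa" → "aatrodcb" ✓)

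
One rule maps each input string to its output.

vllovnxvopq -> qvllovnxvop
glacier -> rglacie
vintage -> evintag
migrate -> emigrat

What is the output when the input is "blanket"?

tblanke

Rule — move the last character to the front.
"blanket" → "tblanke".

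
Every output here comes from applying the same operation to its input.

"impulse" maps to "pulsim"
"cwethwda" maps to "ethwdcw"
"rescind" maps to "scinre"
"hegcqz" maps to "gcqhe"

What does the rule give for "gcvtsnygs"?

vtsnyggc

The pattern: delete the last character, then move the first 2 characters to the end (rotate left by 2).
"gcvtsnygs" → "gcvtsnyg" → "vtsnyggc".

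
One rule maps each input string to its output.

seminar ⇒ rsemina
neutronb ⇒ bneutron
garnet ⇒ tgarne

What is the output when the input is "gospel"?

lgospe

Looking at the pairs, the operation is to move the last character to the front.
Doing the same to "gospel": "lgospe".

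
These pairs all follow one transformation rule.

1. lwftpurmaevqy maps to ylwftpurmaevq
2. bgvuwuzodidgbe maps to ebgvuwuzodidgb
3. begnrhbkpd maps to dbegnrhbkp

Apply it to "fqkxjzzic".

What's happening: move the last character to the front.
For "fqkxjzzic" the result is "cfqkxjzzi".

cfqkxjzzi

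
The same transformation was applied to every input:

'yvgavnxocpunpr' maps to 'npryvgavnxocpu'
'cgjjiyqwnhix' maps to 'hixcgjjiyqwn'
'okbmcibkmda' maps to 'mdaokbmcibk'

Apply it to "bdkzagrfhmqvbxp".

In each case the input is transformed by: move the last 3 characters to the front (rotate right by 3).
Applying that to "bdkzagrfhmqvbxp" gives "bxpbdkzagrfhmqv".

bxpbdkzagrfhmqv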